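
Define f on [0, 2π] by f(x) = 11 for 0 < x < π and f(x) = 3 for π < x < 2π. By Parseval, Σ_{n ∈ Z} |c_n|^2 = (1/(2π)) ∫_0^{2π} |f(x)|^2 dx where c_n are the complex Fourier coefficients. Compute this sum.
Σ |c_n|^2 = 65

Parseval equates the L^2 energy of f (normalised by 1/(2π)) with the ℓ^2 sum of its Fourier coefficients: (1/(2π)) ∫_0^{2π} |f|^2 = Σ |c_n|^2.
Compute the left side: (1/(2π)) [∫_0^π 11^2 dx + ∫_π^{2π} 3^2 dx] = (1/(2π)) · (121π + 9π) = (121 + 9)/2 = 65.
So Σ_{n ∈ Z} |c_n|^2 = 65.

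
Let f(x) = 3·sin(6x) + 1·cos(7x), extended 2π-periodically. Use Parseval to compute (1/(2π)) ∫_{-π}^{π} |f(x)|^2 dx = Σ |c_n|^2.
Σ |c_n|^2 = 5

Expand |f|^2 and use orthogonality of {sin(nx), cos(mx)} on [-π, π]:
  ∫_{-π}^{π} sin(nx)^2 dx = π, ∫ cos(mx)^2 dx = π, and cross terms integrate to 0.
So ∫_{-π}^{π} f(x)^2 dx = 3^2 · π + 1^2 · π = (9 + 1)π.
Divide by 2π: (9 + 1)/2 = 5.
By Parseval, this equals Σ |c_n|^2.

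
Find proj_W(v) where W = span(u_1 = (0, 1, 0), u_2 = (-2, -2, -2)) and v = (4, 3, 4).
proj_W(v) = (4, 3, 4)

Set up U = [u_1 | ... | u_2] ∈ R^(3×2). The projector onto W = col(U) is P = U (U^T U)^(-1) U^T.
Compute U^T U =
  [1, -2]
  [-2, 12],
and U^T v = (3, -22).
Solve U^T U · c = U^T v for the coefficients: c = (-1, -2). The projection is proj_W(v) = U c.
Check: (v - proj_W(v)) · u_1 = 0  (should be 0).
Check: (v - proj_W(v)) · u_2 = 0  (should be 0).
Result: proj_W(v) = (4, 3, 4).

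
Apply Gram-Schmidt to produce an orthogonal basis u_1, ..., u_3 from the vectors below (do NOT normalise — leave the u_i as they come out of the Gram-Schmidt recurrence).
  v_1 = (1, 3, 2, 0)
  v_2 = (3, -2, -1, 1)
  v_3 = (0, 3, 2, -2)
Orthogonal basis:
  u_1 = (1, 3, 2, 0)
  u_2 = (47/14, -13/14, -2/7, 1)
  u_3 = (16/37, -6/37, 1/37, -59/37)

Apply the Gram-Schmidt recurrence
  u_1 = v_1
  u_i = v_i − Σ_{j<i} ((v_i · u_j) / (u_j · u_j)) · u_j.

Step by step this gives:
  u_1 = (1, 3, 2, 0)
  u_2 = (47/14, -13/14, -2/7, 1)
  u_3 = (16/37, -6/37, 1/37, -59/37)

Orthogonality check:
  u_2 · u_1 = 0 (should be 0)
  u_3 · u_1 = 0 (should be 0)
  u_3 · u_2 = 0 (should be 0)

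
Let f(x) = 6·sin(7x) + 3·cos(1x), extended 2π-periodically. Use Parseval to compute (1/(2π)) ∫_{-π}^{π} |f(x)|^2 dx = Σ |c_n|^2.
Σ |c_n|^2 = 45/2

Expand |f|^2 and use orthogonality of {sin(nx), cos(mx)} on [-π, π]:
  ∫_{-π}^{π} sin(nx)^2 dx = π, ∫ cos(mx)^2 dx = π, and cross terms integrate to 0.
So ∫_{-π}^{π} f(x)^2 dx = 6^2 · π + 3^2 · π = (36 + 9)π.
Divide by 2π: (36 + 9)/2 = 45/2.
By Parseval, this equals Σ |c_n|^2.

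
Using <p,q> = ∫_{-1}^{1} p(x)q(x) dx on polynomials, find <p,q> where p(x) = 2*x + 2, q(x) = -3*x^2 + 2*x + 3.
<p,q> = 32/3

Expand the product: p(x)·q(x) = -6*x^3 - 2*x^2 + 10*x + 6.
∫_{-1}^{1} of each monomial x^k gives [2/(k+1) if k even, 0 if k odd]. Integrating term-by-term (or equivalently evaluating the antiderivative F(x) = -3*x^4/2 - 2*x^3/3 + 5*x^2 + 6*x at the endpoints):
  F(1) − F(−1) = 53/6 − (-11/6) = 32/3.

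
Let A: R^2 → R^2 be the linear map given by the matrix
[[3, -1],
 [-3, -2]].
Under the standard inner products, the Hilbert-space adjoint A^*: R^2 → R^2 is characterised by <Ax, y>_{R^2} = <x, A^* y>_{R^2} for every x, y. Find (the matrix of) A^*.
A^* = A^T =
[[3, -3],
 [-1, -2]]

For real matrices with standard dot products, the defining identity <Ax, y> = <x, A^* y> gives (Ax)^T y = x^T (A^*) y, i.e. x^T A^T y = x^T (A^*) y. Since this holds for all x, y, we must have A^* = A^T. Therefore
A^* =
[[3, -3],
 [-1, -2]].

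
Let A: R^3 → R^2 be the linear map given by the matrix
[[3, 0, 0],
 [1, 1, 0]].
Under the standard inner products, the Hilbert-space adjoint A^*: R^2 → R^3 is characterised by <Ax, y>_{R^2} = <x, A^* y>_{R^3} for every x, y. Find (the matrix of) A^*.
A^* = A^T =
[[3, 1],
 [0, 1],
 [0, 0]]

For real matrices with standard dot products, the defining identity <Ax, y> = <x, A^* y> gives (Ax)^T y = x^T (A^*) y, i.e. x^T A^T y = x^T (A^*) y. Since this holds for all x, y, we must have A^* = A^T. Therefore
A^* =
[[3, 1],
 [0, 1],
 [0, 0]].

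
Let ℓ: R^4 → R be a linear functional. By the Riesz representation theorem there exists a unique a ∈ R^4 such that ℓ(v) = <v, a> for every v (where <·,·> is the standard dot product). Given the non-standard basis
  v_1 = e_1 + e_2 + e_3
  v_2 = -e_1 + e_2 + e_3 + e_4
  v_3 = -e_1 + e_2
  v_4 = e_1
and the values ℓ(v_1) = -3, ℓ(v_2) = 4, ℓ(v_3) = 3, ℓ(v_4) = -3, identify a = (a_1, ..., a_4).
a = (-3, 0, 0, 1)

Write a = (a_1, ..., a_4) in the standard basis. For each basis vector v_i, ℓ(v_i) = <v_i, a> is a linear equation in the a_j's. Collect the n equations into a matrix system V a = ℓ, where row i of V is v_i (expressed in the standard basis). Since V is invertible (lower-triangular with 1s on the diagonal, up to permutation), solve by back-substitution:
  V =
[[1, 1, 1, 0],
 [-1, 1, 1, 1],
 [-1, 1, 0, 0],
 [1, 0, 0, 0]]
  V a = (-3, 4, 3, -3)
Solving gives a = (-3, 0, 0, 1).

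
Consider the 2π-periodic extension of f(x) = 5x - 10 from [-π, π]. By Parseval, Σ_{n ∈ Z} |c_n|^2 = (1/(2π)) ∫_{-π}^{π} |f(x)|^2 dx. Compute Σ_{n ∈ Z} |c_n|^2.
Σ |c_n|^2 = 25π^2/3 + 100

Expand and integrate term by term over [-π, π]:
  ∫ (5x)^2 dx = 25·(2π^3/3); ∫ 2·5·(-10)·x dx = 0 (odd integrand); ∫ (-10)^2 dx = 100·2π.
So (1/(2π)) ∫_{-π}^{π} (5x - 10)^2 dx = 25π^2/3 + 100 = 25π^2/3 + 100.
Parseval ⇒ Σ |c_n|^2 = 25π^2/3 + 100.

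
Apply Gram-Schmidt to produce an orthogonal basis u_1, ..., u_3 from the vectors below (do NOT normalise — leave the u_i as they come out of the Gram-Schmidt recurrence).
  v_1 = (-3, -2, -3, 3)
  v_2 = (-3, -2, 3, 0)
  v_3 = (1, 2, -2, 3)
Orthogonal basis:
  u_1 = (-3, -2, -3, 3)
  u_2 = (-81/31, -54/31, 105/31, -12/31)
  u_3 = (5/74, 51/37, 73/74, 73/37)

Apply the Gram-Schmidt recurrence
  u_1 = v_1
  u_i = v_i − Σ_{j<i} ((v_i · u_j) / (u_j · u_j)) · u_j.

Step by step this gives:
  u_1 = (-3, -2, -3, 3)
  u_2 = (-81/31, -54/31, 105/31, -12/31)
  u_3 = (5/74, 51/37, 73/74, 73/37)

Orthogonality check:
  u_2 · u_1 = 0 (should be 0)
  u_3 · u_1 = 0 (should be 0)
  u_3 · u_2 = 0 (should be 0)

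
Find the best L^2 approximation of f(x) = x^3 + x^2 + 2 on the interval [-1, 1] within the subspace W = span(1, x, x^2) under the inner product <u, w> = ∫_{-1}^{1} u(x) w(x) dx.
g(x) = x^2 + 3*x/5 + 2

The best approximation g ∈ W is the orthogonal projection of f onto W. Writing g = a_0 + a_1 x + a_2 x^2, the coefficients solve the normal equations G · a = b where
  G_{ij} = <φ_i, φ_j> and b_i = <f, φ_i>, with φ_0 = 1, φ_1 = x, φ_2 = x^2.
G =
  [2, 0, 2/3]
  [0, 2/3, 0]
  [2/3, 0, 2/5],
b = (14/3, 2/5, 26/15).
Solving gives a_0 = 2, a_1 = 3/5, a_2 = 1, so
  g(x) = x^2 + 3*x/5 + 2.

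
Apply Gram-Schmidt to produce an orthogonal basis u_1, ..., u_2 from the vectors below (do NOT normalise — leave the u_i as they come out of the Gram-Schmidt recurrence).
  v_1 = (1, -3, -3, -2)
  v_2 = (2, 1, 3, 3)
Orthogonal basis:
  u_1 = (1, -3, -3, -2)
  u_2 = (62/23, -25/23, 21/23, 37/23)

Apply the Gram-Schmidt recurrence
  u_1 = v_1
  u_i = v_i − Σ_{j<i} ((v_i · u_j) / (u_j · u_j)) · u_j.

Step by step this gives:
  u_1 = (1, -3, -3, -2)
  u_2 = (62/23, -25/23, 21/23, 37/23)

Orthogonality check:
  u_2 · u_1 = 0 (should be 0)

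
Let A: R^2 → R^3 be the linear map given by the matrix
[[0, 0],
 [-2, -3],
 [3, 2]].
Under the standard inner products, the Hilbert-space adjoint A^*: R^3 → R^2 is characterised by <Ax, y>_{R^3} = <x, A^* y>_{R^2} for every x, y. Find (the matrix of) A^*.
A^* = A^T =
[[0, -2, 3],
 [0, -3, 2]]

For real matrices with standard dot products, the defining identity <Ax, y> = <x, A^* y> gives (Ax)^T y = x^T (A^*) y, i.e. x^T A^T y = x^T (A^*) y. Since this holds for all x, y, we must have A^* = A^T. Therefore
A^* =
[[0, -2, 3],
 [0, -3, 2]].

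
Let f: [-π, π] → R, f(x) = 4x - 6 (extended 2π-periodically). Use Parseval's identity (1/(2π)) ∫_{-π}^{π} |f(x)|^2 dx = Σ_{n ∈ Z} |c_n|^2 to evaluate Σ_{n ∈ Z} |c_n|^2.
Σ |c_n|^2 = 16π^2/3 + 36

Expand and integrate term by term over [-π, π]:
  ∫ (4x)^2 dx = 16·(2π^3/3); ∫ 2·4·(-6)·x dx = 0 (odd integrand); ∫ (-6)^2 dx = 36·2π.
So (1/(2π)) ∫_{-π}^{π} (4x - 6)^2 dx = 16π^2/3 + 36 = 16π^2/3 + 36.
Parseval ⇒ Σ |c_n|^2 = 16π^2/3 + 36.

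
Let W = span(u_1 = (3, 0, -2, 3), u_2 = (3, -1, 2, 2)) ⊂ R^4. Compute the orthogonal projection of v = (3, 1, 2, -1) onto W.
proj_W(v) = (372/275, -18/25, 544/275, 174/275)

Set up U = [u_1 | ... | u_2] ∈ R^(4×2). The projector onto W = col(U) is P = U (U^T U)^(-1) U^T.
Compute U^T U =
  [22, 11]
  [11, 18],
and U^T v = (2, 10).
Solve U^T U · c = U^T v for the coefficients: c = (-74/275, 18/25). The projection is proj_W(v) = U c.
Check: (v - proj_W(v)) · u_1 = 0  (should be 0).
Check: (v - proj_W(v)) · u_2 = 0  (should be 0).
Result: proj_W(v) = (372/275, -18/25, 544/275, 174/275).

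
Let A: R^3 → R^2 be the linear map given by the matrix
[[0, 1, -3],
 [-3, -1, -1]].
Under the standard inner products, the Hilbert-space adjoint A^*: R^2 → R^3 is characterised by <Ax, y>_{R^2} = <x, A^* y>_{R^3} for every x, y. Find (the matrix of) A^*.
A^* = A^T =
[[0, -3],
 [1, -1],
 [-3, -1]]

For real matrices with standard dot products, the defining identity <Ax, y> = <x, A^* y> gives (Ax)^T y = x^T (A^*) y, i.e. x^T A^T y = x^T (A^*) y. Since this holds for all x, y, we must have A^* = A^T. Therefore
A^* =
[[0, -3],
 [1, -1],
 [-3, -1]].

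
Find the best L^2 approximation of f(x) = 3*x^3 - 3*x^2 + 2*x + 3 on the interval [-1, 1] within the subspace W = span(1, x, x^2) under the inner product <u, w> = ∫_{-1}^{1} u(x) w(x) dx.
g(x) = -3*x^2 + 19*x/5 + 3

The best approximation g ∈ W is the orthogonal projection of f onto W. Writing g = a_0 + a_1 x + a_2 x^2, the coefficients solve the normal equations G · a = b where
  G_{ij} = <φ_i, φ_j> and b_i = <f, φ_i>, with φ_0 = 1, φ_1 = x, φ_2 = x^2.
G =
  [2, 0, 2/3]
  [0, 2/3, 0]
  [2/3, 0, 2/5],
b = (4, 38/15, 4/5).
Solving gives a_0 = 3, a_1 = 19/5, a_2 = -3, so
  g(x) = -3*x^2 + 19*x/5 + 3.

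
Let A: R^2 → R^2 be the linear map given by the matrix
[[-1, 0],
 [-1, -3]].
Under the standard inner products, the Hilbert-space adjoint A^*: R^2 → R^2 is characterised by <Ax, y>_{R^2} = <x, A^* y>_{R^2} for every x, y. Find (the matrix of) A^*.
A^* = A^T =
[[-1, -1],
 [0, -3]]

For real matrices with standard dot products, the defining identity <Ax, y> = <x, A^* y> gives (Ax)^T y = x^T (A^*) y, i.e. x^T A^T y = x^T (A^*) y. Since this holds for all x, y, we must have A^* = A^T. Therefore
A^* =
[[-1, -1],
 [0, -3]].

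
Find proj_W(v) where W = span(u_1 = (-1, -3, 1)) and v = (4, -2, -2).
proj_W(v) = (0, 0, 0)

Set up U = [u_1 | ... | u_1] ∈ R^(3×1). The projector onto W = col(U) is P = U (U^T U)^(-1) U^T.
Compute U^T U =
  [11],
and U^T v = (0).
Solve U^T U · c = U^T v for the coefficients: c = (0). The projection is proj_W(v) = U c.
Check: (v - proj_W(v)) · u_1 = 0  (should be 0).
Result: proj_W(v) = (0, 0, 0).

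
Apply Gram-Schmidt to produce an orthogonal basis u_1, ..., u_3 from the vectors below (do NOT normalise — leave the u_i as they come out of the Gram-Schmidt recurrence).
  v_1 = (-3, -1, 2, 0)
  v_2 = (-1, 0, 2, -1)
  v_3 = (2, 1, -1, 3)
Orthogonal basis:
  u_1 = (-3, -1, 2, 0)
  u_2 = (1/2, 1/2, 1, -1)
  u_3 = (4/7, 6/7, 9/7, 2)

Apply the Gram-Schmidt recurrence
  u_1 = v_1
  u_i = v_i − Σ_{j<i} ((v_i · u_j) / (u_j · u_j)) · u_j.

Step by step this gives:
  u_1 = (-3, -1, 2, 0)
  u_2 = (1/2, 1/2, 1, -1)
  u_3 = (4/7, 6/7, 9/7, 2)

Orthogonality check:
  u_2 · u_1 = 0 (should be 0)
  u_3 · u_1 = 0 (should be 0)
  u_3 · u_2 = 0 (should be 0)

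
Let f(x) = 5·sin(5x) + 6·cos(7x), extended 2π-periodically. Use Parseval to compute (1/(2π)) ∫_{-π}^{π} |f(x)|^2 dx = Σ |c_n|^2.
Σ |c_n|^2 = 61/2

Expand |f|^2 and use orthogonality of {sin(nx), cos(mx)} on [-π, π]:
  ∫_{-π}^{π} sin(nx)^2 dx = π, ∫ cos(mx)^2 dx = π, and cross terms integrate to 0.
So ∫_{-π}^{π} f(x)^2 dx = 5^2 · π + 6^2 · π = (25 + 36)π.
Divide by 2π: (25 + 36)/2 = 61/2.
By Parseval, this equals Σ |c_n|^2.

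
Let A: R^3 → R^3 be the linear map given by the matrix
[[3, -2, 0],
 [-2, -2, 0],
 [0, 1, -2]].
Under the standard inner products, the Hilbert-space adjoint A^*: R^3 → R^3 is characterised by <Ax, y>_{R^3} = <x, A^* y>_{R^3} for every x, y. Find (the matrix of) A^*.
A^* = A^T =
[[3, -2, 0],
 [-2, -2, 1],
 [0, 0, -2]]

For real matrices with standard dot products, the defining identity <Ax, y> = <x, A^* y> gives (Ax)^T y = x^T (A^*) y, i.e. x^T A^T y = x^T (A^*) y. Since this holds for all x, y, we must have A^* = A^T. Therefore
A^* =
[[3, -2, 0],
 [-2, -2, 1],
 [0, 0, -2]].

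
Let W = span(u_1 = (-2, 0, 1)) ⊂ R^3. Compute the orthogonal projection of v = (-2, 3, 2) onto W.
proj_W(v) = (-12/5, 0, 6/5)

Set up U = [u_1 | ... | u_1] ∈ R^(3×1). The projector onto W = col(U) is P = U (U^T U)^(-1) U^T.
Compute U^T U =
  [5],
and U^T v = (6).
Solve U^T U · c = U^T v for the coefficients: c = (6/5). The projection is proj_W(v) = U c.
Check: (v - proj_W(v)) · u_1 = 0  (should be 0).
Result: proj_W(v) = (-12/5, 0, 6/5).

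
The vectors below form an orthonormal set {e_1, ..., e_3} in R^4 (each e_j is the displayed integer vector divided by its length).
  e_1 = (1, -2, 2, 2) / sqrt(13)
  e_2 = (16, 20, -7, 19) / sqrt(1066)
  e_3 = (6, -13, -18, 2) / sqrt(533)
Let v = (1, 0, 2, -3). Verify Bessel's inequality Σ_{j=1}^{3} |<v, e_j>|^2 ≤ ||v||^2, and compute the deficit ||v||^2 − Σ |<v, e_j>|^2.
Σ |<v, e_j>|^2 = 139/26; ||v||^2 = 14; deficit = 225/26

Write each e_j = u_j / sqrt(<u_j, u_j>) where u_j is the displayed integer vector. Then <v, e_j> = <v, u_j> / sqrt(<u_j, u_j>), so |<v, e_j>|^2 = <v, u_j>^2 / <u_j, u_j>.
Coefficients: <v, e_1> = -1/sqrt(13), <v, e_2> = -55/sqrt(1066), <v, e_3> = -36/sqrt(533).
Square and sum: Σ |<v, e_j>|^2 = 139/26.
Compute ||v||^2 = v·v = 14.
Deficit = 14 − 139/26 = 225/26 ≥ 0, confirming Bessel's inequality. (The deficit equals ||v − Σ <v,e_j> e_j||^2, the squared distance from v to span{e_j}.)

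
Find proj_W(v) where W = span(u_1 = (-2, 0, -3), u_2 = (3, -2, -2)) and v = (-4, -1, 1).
proj_W(v) = (-638/221, 24/17, 57/221)

Set up U = [u_1 | ... | u_2] ∈ R^(3×2). The projector onto W = col(U) is P = U (U^T U)^(-1) U^T.
Compute U^T U =
  [13, 0]
  [0, 17],
and U^T v = (5, -12).
Solve U^T U · c = U^T v for the coefficients: c = (5/13, -12/17). The projection is proj_W(v) = U c.
Check: (v - proj_W(v)) · u_1 = 0  (should be 0).
Check: (v - proj_W(v)) · u_2 = 0  (should be 0).
Result: proj_W(v) = (-638/221, 24/17, 57/221).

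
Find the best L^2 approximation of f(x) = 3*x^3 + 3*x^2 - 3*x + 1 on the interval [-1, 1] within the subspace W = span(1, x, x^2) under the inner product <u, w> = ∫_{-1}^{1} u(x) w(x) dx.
g(x) = 3*x^2 - 6*x/5 + 1

The best approximation g ∈ W is the orthogonal projection of f onto W. Writing g = a_0 + a_1 x + a_2 x^2, the coefficients solve the normal equations G · a = b where
  G_{ij} = <φ_i, φ_j> and b_i = <f, φ_i>, with φ_0 = 1, φ_1 = x, φ_2 = x^2.
G =
  [2, 0, 2/3]
  [0, 2/3, 0]
  [2/3, 0, 2/5],
b = (4, -4/5, 28/15).
Solving gives a_0 = 1, a_1 = -6/5, a_2 = 3, so
  g(x) = 3*x^2 - 6*x/5 + 1.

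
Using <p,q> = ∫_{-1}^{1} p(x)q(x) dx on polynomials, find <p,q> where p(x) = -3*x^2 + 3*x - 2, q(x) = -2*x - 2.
<p,q> = 8

Expand the product: p(x)·q(x) = 6*x^3 - 2*x + 4.
∫_{-1}^{1} of each monomial x^k gives [2/(k+1) if k even, 0 if k odd]. Integrating term-by-term (or equivalently evaluating the antiderivative F(x) = 3*x^4/2 - x^2 + 4*x at the endpoints):
  F(1) − F(−1) = 9/2 − (-7/2) = 8.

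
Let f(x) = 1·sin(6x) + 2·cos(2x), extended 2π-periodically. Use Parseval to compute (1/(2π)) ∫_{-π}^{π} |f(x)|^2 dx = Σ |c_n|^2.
Σ |c_n|^2 = 5/2

Expand |f|^2 and use orthogonality of {sin(nx), cos(mx)} on [-π, π]:
  ∫_{-π}^{π} sin(nx)^2 dx = π, ∫ cos(mx)^2 dx = π, and cross terms integrate to 0.
So ∫_{-π}^{π} f(x)^2 dx = 1^2 · π + 2^2 · π = (1 + 4)π.
Divide by 2π: (1 + 4)/2 = 5/2.
By Parseval, this equals Σ |c_n|^2.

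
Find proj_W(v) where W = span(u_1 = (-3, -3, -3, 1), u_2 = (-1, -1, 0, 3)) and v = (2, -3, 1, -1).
proj_W(v) = (26/227, 26/227, -21/227, -134/227)

Set up U = [u_1 | ... | u_2] ∈ R^(4×2). The projector onto W = col(U) is P = U (U^T U)^(-1) U^T.
Compute U^T U =
  [28, 9]
  [9, 11],
and U^T v = (-1, -2).
Solve U^T U · c = U^T v for the coefficients: c = (7/227, -47/227). The projection is proj_W(v) = U c.
Check: (v - proj_W(v)) · u_1 = 0  (should be 0).
Check: (v - proj_W(v)) · u_2 = 0  (should be 0).
Result: proj_W(v) = (26/227, 26/227, -21/227, -134/227).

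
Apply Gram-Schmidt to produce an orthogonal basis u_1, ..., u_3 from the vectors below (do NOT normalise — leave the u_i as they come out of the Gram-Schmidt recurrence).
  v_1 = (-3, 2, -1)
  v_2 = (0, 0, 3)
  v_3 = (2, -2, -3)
Orthogonal basis:
  u_1 = (-3, 2, -1)
  u_2 = (-9/14, 3/7, 39/14)
  u_3 = (-4/13, -6/13, 0)

Apply the Gram-Schmidt recurrence
  u_1 = v_1
  u_i = v_i − Σ_{j<i} ((v_i · u_j) / (u_j · u_j)) · u_j.

Step by step this gives:
  u_1 = (-3, 2, -1)
  u_2 = (-9/14, 3/7, 39/14)
  u_3 = (-4/13, -6/13, 0)

Orthogonality check:
  u_2 · u_1 = 0 (should be 0)
  u_3 · u_1 = 0 (should be 0)
  u_3 · u_2 = 0 (should be 0)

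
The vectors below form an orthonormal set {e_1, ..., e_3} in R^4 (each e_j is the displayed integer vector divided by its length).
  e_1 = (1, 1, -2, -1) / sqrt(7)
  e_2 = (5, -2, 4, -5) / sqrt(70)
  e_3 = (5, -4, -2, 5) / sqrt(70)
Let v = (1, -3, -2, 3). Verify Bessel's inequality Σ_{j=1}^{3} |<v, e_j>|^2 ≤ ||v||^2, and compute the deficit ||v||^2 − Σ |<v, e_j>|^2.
Σ |<v, e_j>|^2 = 145/7; ||v||^2 = 23; deficit = 16/7

Write each e_j = u_j / sqrt(<u_j, u_j>) where u_j is the displayed integer vector. Then <v, e_j> = <v, u_j> / sqrt(<u_j, u_j>), so |<v, e_j>|^2 = <v, u_j>^2 / <u_j, u_j>.
Coefficients: <v, e_1> = -1/sqrt(7), <v, e_2> = -12/sqrt(70), <v, e_3> = 36/sqrt(70).
Square and sum: Σ |<v, e_j>|^2 = 145/7.
Compute ||v||^2 = v·v = 23.
Deficit = 23 − 145/7 = 16/7 ≥ 0, confirming Bessel's inequality. (The deficit equals ||v − Σ <v,e_j> e_j||^2, the squared distance from v to span{e_j}.)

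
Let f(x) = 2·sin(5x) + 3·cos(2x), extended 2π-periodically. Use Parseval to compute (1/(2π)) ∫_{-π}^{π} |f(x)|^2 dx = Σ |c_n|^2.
Σ |c_n|^2 = 13/2

Expand |f|^2 and use orthogonality of {sin(nx), cos(mx)} on [-π, π]:
  ∫_{-π}^{π} sin(nx)^2 dx = π, ∫ cos(mx)^2 dx = π, and cross terms integrate to 0.
So ∫_{-π}^{π} f(x)^2 dx = 2^2 · π + 3^2 · π = (4 + 9)π.
Divide by 2π: (4 + 9)/2 = 13/2.
By Parseval, this equals Σ |c_n|^2.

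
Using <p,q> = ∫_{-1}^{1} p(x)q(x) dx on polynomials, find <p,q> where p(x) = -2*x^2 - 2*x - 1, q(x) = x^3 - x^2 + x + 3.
<p,q> = -32/3

Expand the product: p(x)·q(x) = -2*x^5 - x^3 - 7*x^2 - 7*x - 3.
∫_{-1}^{1} of each monomial x^k gives [2/(k+1) if k even, 0 if k odd]. Integrating term-by-term (or equivalently evaluating the antiderivative F(x) = -x^6/3 - x^4/4 - 7*x^3/3 - 7*x^2/2 - 3*x at the endpoints):
  F(1) − F(−1) = -113/12 − (5/4) = -32/3.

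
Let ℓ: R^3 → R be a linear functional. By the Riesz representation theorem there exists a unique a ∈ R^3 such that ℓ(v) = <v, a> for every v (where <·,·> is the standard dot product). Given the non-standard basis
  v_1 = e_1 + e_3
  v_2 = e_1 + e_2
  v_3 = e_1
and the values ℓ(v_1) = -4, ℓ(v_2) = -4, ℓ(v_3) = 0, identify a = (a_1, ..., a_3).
a = (0, -4, -4)

Write a = (a_1, ..., a_3) in the standard basis. For each basis vector v_i, ℓ(v_i) = <v_i, a> is a linear equation in the a_j's. Collect the n equations into a matrix system V a = ℓ, where row i of V is v_i (expressed in the standard basis). Since V is invertible (lower-triangular with 1s on the diagonal, up to permutation), solve by back-substitution:
  V =
[[1, 0, 1],
 [1, 1, 0],
 [1, 0, 0]]
  V a = (-4, -4, 0)
Solving gives a = (0, -4, -4).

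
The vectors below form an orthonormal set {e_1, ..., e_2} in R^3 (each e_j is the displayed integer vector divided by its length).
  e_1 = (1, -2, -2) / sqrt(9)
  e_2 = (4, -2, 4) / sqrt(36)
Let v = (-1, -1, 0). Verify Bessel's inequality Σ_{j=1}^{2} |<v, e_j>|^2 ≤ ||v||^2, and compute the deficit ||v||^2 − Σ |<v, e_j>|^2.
Σ |<v, e_j>|^2 = 2/9; ||v||^2 = 2; deficit = 16/9

Write each e_j = u_j / sqrt(<u_j, u_j>) where u_j is the displayed integer vector. Then <v, e_j> = <v, u_j> / sqrt(<u_j, u_j>), so |<v, e_j>|^2 = <v, u_j>^2 / <u_j, u_j>.
Coefficients: <v, e_1> = 1/sqrt(9), <v, e_2> = -2/sqrt(36).
Square and sum: Σ |<v, e_j>|^2 = 2/9.
Compute ||v||^2 = v·v = 2.
Deficit = 2 − 2/9 = 16/9 ≥ 0, confirming Bessel's inequality. (The deficit equals ||v − Σ <v,e_j> e_j||^2, the squared distance from v to span{e_j}.)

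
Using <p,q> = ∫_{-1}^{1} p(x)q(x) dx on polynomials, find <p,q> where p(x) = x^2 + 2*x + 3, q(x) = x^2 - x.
<p,q> = 16/15

Expand the product: p(x)·q(x) = x^4 + x^3 + x^2 - 3*x.
∫_{-1}^{1} of each monomial x^k gives [2/(k+1) if k even, 0 if k odd]. Integrating term-by-term (or equivalently evaluating the antiderivative F(x) = x^5/5 + x^4/4 + x^3/3 - 3*x^2/2 at the endpoints):
  F(1) − F(−1) = -43/60 − (-107/60) = 16/15.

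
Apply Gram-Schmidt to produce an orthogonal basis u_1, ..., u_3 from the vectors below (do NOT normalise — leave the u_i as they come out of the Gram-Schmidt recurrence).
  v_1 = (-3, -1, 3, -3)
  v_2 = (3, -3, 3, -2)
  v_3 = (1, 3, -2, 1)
Orthogonal basis:
  u_1 = (-3, -1, 3, -3)
  u_2 = (111/28, -75/28, 57/28, -29/28)
  u_3 = (541/787, 1251/787, 214/787, -744/787)

Apply the Gram-Schmidt recurrence
  u_1 = v_1
  u_i = v_i − Σ_{j<i} ((v_i · u_j) / (u_j · u_j)) · u_j.

Step by step this gives:
  u_1 = (-3, -1, 3, -3)
  u_2 = (111/28, -75/28, 57/28, -29/28)
  u_3 = (541/787, 1251/787, 214/787, -744/787)

Orthogonality check:
  u_2 · u_1 = 0 (should be 0)
  u_3 · u_1 = 0 (should be 0)
  u_3 · u_2 = 0 (should be 0)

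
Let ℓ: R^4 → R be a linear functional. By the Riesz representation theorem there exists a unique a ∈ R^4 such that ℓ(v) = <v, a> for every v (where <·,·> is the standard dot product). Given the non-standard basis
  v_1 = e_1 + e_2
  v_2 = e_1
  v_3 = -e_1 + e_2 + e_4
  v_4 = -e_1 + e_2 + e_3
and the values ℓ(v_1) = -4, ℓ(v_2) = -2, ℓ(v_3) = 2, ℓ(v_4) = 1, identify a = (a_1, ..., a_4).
a = (-2, -2, 1, 2)

Write a = (a_1, ..., a_4) in the standard basis. For each basis vector v_i, ℓ(v_i) = <v_i, a> is a linear equation in the a_j's. Collect the n equations into a matrix system V a = ℓ, where row i of V is v_i (expressed in the standard basis). Since V is invertible (lower-triangular with 1s on the diagonal, up to permutation), solve by back-substitution:
  V =
[[1, 1, 0, 0],
 [1, 0, 0, 0],
 [-1, 1, 0, 1],
 [-1, 1, 1, 0]]
  V a = (-4, -2, 2, 1)
Solving gives a = (-2, -2, 1, 2).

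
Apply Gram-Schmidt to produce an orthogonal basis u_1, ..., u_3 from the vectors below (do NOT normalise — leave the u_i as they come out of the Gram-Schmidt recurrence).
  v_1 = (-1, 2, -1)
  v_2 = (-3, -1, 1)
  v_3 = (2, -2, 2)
Orthogonal basis:
  u_1 = (-1, 2, -1)
  u_2 = (-3, -1, 1)
  u_3 = (4/33, 16/33, 28/33)

Apply the Gram-Schmidt recurrence
  u_1 = v_1
  u_i = v_i − Σ_{j<i} ((v_i · u_j) / (u_j · u_j)) · u_j.

Step by step this gives:
  u_1 = (-1, 2, -1)
  u_2 = (-3, -1, 1)
  u_3 = (4/33, 16/33, 28/33)

Orthogonality check:
  u_2 · u_1 = 0 (should be 0)
  u_3 · u_1 = 0 (should be 0)
  u_3 · u_2 = 0 (should be 0)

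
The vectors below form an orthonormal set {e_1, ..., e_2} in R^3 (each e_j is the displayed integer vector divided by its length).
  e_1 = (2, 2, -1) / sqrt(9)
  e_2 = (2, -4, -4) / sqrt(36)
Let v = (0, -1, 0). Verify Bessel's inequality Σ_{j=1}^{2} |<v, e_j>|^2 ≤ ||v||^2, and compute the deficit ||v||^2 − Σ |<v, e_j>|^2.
Σ |<v, e_j>|^2 = 8/9; ||v||^2 = 1; deficit = 1/9

Write each e_j = u_j / sqrt(<u_j, u_j>) where u_j is the displayed integer vector. Then <v, e_j> = <v, u_j> / sqrt(<u_j, u_j>), so |<v, e_j>|^2 = <v, u_j>^2 / <u_j, u_j>.
Coefficients: <v, e_1> = -2/sqrt(9), <v, e_2> = 4/sqrt(36).
Square and sum: Σ |<v, e_j>|^2 = 8/9.
Compute ||v||^2 = v·v = 1.
Deficit = 1 − 8/9 = 1/9 ≥ 0, confirming Bessel's inequality. (The deficit equals ||v − Σ <v,e_j> e_j||^2, the squared distance from v to span{e_j}.)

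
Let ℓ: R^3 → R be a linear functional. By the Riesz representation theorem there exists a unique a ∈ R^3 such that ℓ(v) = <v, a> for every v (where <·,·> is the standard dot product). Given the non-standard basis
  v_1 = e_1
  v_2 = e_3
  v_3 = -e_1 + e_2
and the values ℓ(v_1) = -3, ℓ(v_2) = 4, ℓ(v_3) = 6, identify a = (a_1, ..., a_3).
a = (-3, 3, 4)

Write a = (a_1, ..., a_3) in the standard basis. For each basis vector v_i, ℓ(v_i) = <v_i, a> is a linear equation in the a_j's. Collect the n equations into a matrix system V a = ℓ, where row i of V is v_i (expressed in the standard basis). Since V is invertible (lower-triangular with 1s on the diagonal, up to permutation), solve by back-substitution:
  V =
[[1, 0, 0],
 [0, 0, 1],
 [-1, 1, 0]]
  V a = (-3, 4, 6)
Solving gives a = (-3, 3, 4).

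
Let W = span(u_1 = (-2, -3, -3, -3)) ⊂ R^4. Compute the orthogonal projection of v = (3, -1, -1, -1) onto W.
proj_W(v) = (-6/31, -9/31, -9/31, -9/31)

Set up U = [u_1 | ... | u_1] ∈ R^(4×1). The projector onto W = col(U) is P = U (U^T U)^(-1) U^T.
Compute U^T U =
  [31],
and U^T v = (3).
Solve U^T U · c = U^T v for the coefficients: c = (3/31). The projection is proj_W(v) = U c.
Check: (v - proj_W(v)) · u_1 = 0  (should be 0).
Result: proj_W(v) = (-6/31, -9/31, -9/31, -9/31).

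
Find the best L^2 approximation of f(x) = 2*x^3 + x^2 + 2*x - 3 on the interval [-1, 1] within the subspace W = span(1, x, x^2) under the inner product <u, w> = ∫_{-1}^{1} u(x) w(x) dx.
g(x) = x^2 + 16*x/5 - 3

The best approximation g ∈ W is the orthogonal projection of f onto W. Writing g = a_0 + a_1 x + a_2 x^2, the coefficients solve the normal equations G · a = b where
  G_{ij} = <φ_i, φ_j> and b_i = <f, φ_i>, with φ_0 = 1, φ_1 = x, φ_2 = x^2.
G =
  [2, 0, 2/3]
  [0, 2/3, 0]
  [2/3, 0, 2/5],
b = (-16/3, 32/15, -8/5).
Solving gives a_0 = -3, a_1 = 16/5, a_2 = 1, so
  g(x) = x^2 + 16*x/5 - 3.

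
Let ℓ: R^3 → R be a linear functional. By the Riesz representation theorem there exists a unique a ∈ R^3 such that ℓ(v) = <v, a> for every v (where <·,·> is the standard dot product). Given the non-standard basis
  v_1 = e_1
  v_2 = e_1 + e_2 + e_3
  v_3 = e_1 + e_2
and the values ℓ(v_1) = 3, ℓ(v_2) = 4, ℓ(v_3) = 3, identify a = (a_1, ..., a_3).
a = (3, 0, 1)

Write a = (a_1, ..., a_3) in the standard basis. For each basis vector v_i, ℓ(v_i) = <v_i, a> is a linear equation in the a_j's. Collect the n equations into a matrix system V a = ℓ, where row i of V is v_i (expressed in the standard basis). Since V is invertible (lower-triangular with 1s on the diagonal, up to permutation), solve by back-substitution:
  V =
[[1, 0, 0],
 [1, 1, 1],
 [1, 1, 0]]
  V a = (3, 4, 3)
Solving gives a = (3, 0, 1).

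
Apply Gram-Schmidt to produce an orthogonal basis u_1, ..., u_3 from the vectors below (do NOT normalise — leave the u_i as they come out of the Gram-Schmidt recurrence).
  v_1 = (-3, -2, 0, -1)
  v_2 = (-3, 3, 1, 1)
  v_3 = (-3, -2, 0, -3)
Orthogonal basis:
  u_1 = (-3, -2, 0, -1)
  u_2 = (-18/7, 23/7, 1, 8/7)
  u_3 = (3/23, 2/3, 8/69, -119/69)

Apply the Gram-Schmidt recurrence
  u_1 = v_1
  u_i = v_i − Σ_{j<i} ((v_i · u_j) / (u_j · u_j)) · u_j.

Step by step this gives:
  u_1 = (-3, -2, 0, -1)
  u_2 = (-18/7, 23/7, 1, 8/7)
  u_3 = (3/23, 2/3, 8/69, -119/69)

Orthogonality check:
  u_2 · u_1 = 0 (should be 0)
  u_3 · u_1 = 0 (should be 0)
  u_3 · u_2 = 0 (should be 0)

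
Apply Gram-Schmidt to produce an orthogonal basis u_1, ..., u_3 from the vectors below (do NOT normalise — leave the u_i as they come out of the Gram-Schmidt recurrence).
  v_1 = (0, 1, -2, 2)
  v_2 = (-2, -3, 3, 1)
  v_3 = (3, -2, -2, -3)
Orthogonal basis:
  u_1 = (0, 1, -2, 2)
  u_2 = (-2, -20/9, 13/9, 23/9)
  u_3 = (128/79, -244/79, -299/158, -55/158)

Apply the Gram-Schmidt recurrence
  u_1 = v_1
  u_i = v_i − Σ_{j<i} ((v_i · u_j) / (u_j · u_j)) · u_j.

Step by step this gives:
  u_1 = (0, 1, -2, 2)
  u_2 = (-2, -20/9, 13/9, 23/9)
  u_3 = (128/79, -244/79, -299/158, -55/158)

Orthogonality check:
  u_2 · u_1 = 0 (should be 0)
  u_3 · u_1 = 0 (should be 0)
  u_3 · u_2 = 0 (should be 0)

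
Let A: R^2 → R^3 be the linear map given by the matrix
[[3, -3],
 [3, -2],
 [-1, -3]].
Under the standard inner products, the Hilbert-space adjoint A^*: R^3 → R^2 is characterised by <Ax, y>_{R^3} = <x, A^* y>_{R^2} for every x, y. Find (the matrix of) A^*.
A^* = A^T =
[[3, 3, -1],
 [-3, -2, -3]]

For real matrices with standard dot products, the defining identity <Ax, y> = <x, A^* y> gives (Ax)^T y = x^T (A^*) y, i.e. x^T A^T y = x^T (A^*) y. Since this holds for all x, y, we must have A^* = A^T. Therefore
A^* =
[[3, 3, -1],
 [-3, -2, -3]].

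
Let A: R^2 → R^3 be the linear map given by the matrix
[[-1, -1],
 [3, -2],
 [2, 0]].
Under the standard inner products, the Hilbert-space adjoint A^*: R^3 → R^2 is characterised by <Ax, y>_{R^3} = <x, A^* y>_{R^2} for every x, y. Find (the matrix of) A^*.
A^* = A^T =
[[-1, 3, 2],
 [-1, -2, 0]]

For real matrices with standard dot products, the defining identity <Ax, y> = <x, A^* y> gives (Ax)^T y = x^T (A^*) y, i.e. x^T A^T y = x^T (A^*) y. Since this holds for all x, y, we must have A^* = A^T. Therefore
A^* =
[[-1, 3, 2],
 [-1, -2, 0]].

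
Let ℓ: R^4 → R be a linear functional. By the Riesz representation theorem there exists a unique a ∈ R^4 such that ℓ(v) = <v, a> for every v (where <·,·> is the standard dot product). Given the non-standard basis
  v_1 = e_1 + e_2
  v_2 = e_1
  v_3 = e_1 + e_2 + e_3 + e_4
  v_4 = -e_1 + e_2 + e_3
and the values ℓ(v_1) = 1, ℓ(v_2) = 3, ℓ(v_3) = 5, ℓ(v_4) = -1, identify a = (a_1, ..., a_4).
a = (3, -2, 4, 0)

Write a = (a_1, ..., a_4) in the standard basis. For each basis vector v_i, ℓ(v_i) = <v_i, a> is a linear equation in the a_j's. Collect the n equations into a matrix system V a = ℓ, where row i of V is v_i (expressed in the standard basis). Since V is invertible (lower-triangular with 1s on the diagonal, up to permutation), solve by back-substitution:
  V =
[[1, 1, 0, 0],
 [1, 0, 0, 0],
 [1, 1, 1, 1],
 [-1, 1, 1, 0]]
  V a = (1, 3, 5, -1)
Solving gives a = (3, -2, 4, 0).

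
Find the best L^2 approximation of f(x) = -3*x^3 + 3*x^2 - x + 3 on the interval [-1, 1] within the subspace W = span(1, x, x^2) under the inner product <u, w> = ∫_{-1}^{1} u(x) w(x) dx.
g(x) = 3*x^2 - 14*x/5 + 3

The best approximation g ∈ W is the orthogonal projection of f onto W. Writing g = a_0 + a_1 x + a_2 x^2, the coefficients solve the normal equations G · a = b where
  G_{ij} = <φ_i, φ_j> and b_i = <f, φ_i>, with φ_0 = 1, φ_1 = x, φ_2 = x^2.
G =
  [2, 0, 2/3]
  [0, 2/3, 0]
  [2/3, 0, 2/5],
b = (8, -28/15, 16/5).
Solving gives a_0 = 3, a_1 = -14/5, a_2 = 3, so
  g(x) = 3*x^2 - 14*x/5 + 3.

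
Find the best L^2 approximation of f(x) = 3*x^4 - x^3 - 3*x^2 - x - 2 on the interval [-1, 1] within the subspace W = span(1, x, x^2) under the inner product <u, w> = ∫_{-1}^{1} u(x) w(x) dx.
g(x) = -3*x^2/7 - 8*x/5 - 79/35

The best approximation g ∈ W is the orthogonal projection of f onto W. Writing g = a_0 + a_1 x + a_2 x^2, the coefficients solve the normal equations G · a = b where
  G_{ij} = <φ_i, φ_j> and b_i = <f, φ_i>, with φ_0 = 1, φ_1 = x, φ_2 = x^2.
G =
  [2, 0, 2/3]
  [0, 2/3, 0]
  [2/3, 0, 2/5],
b = (-24/5, -16/15, -176/105).
Solving gives a_0 = -79/35, a_1 = -8/5, a_2 = -3/7, so
  g(x) = -3*x^2/7 - 8*x/5 - 79/35.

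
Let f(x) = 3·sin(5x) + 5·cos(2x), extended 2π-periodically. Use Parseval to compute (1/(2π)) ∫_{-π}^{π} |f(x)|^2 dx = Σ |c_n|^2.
Σ |c_n|^2 = 17

Expand |f|^2 and use orthogonality of {sin(nx), cos(mx)} on [-π, π]:
  ∫_{-π}^{π} sin(nx)^2 dx = π, ∫ cos(mx)^2 dx = π, and cross terms integrate to 0.
So ∫_{-π}^{π} f(x)^2 dx = 3^2 · π + 5^2 · π = (9 + 25)π.
Divide by 2π: (9 + 25)/2 = 17.
By Parseval, this equals Σ |c_n|^2.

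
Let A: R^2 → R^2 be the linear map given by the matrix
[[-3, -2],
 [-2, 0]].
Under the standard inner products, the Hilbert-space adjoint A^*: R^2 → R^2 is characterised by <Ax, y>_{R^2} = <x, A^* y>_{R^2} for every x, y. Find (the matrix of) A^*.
A^* = A^T =
[[-3, -2],
 [-2, 0]]

For real matrices with standard dot products, the defining identity <Ax, y> = <x, A^* y> gives (Ax)^T y = x^T (A^*) y, i.e. x^T A^T y = x^T (A^*) y. Since this holds for all x, y, we must have A^* = A^T. Therefore
A^* =
[[-3, -2],
 [-2, 0]].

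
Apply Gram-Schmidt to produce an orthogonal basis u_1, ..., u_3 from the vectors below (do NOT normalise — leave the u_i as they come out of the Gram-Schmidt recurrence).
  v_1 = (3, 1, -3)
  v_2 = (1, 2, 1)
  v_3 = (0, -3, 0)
Orthogonal basis:
  u_1 = (3, 1, -3)
  u_2 = (13/19, 36/19, 25/19)
  u_3 = (63/55, -54/55, 9/11)

Apply the Gram-Schmidt recurrence
  u_1 = v_1
  u_i = v_i − Σ_{j<i} ((v_i · u_j) / (u_j · u_j)) · u_j.

Step by step this gives:
  u_1 = (3, 1, -3)
  u_2 = (13/19, 36/19, 25/19)
  u_3 = (63/55, -54/55, 9/11)

Orthogonality check:
  u_2 · u_1 = 0 (should be 0)
  u_3 · u_1 = 0 (should be 0)
  u_3 · u_2 = 0 (should be 0)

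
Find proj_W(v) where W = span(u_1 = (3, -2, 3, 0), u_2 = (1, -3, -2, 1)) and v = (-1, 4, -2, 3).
proj_W(v) = (-264/107, 239/107, -183/107, -27/107)

Set up U = [u_1 | ... | u_2] ∈ R^(4×2). The projector onto W = col(U) is P = U (U^T U)^(-1) U^T.
Compute U^T U =
  [22, 3]
  [3, 15],
and U^T v = (-17, -6).
Solve U^T U · c = U^T v for the coefficients: c = (-79/107, -27/107). The projection is proj_W(v) = U c.
Check: (v - proj_W(v)) · u_1 = 0  (should be 0).
Check: (v - proj_W(v)) · u_2 = 0  (should be 0).
Result: proj_W(v) = (-264/107, 239/107, -183/107, -27/107).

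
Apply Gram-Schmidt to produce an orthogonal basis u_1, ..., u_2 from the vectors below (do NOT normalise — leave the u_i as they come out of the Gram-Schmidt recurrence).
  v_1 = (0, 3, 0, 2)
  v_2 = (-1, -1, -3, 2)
Orthogonal basis:
  u_1 = (0, 3, 0, 2)
  u_2 = (-1, -16/13, -3, 24/13)

Apply the Gram-Schmidt recurrence
  u_1 = v_1
  u_i = v_i − Σ_{j<i} ((v_i · u_j) / (u_j · u_j)) · u_j.

Step by step this gives:
  u_1 = (0, 3, 0, 2)
  u_2 = (-1, -16/13, -3, 24/13)

Orthogonality check:
  u_2 · u_1 = 0 (should be 0)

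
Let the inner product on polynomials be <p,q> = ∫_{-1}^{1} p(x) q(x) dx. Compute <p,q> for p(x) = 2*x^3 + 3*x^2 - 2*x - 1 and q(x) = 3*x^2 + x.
<p,q> = 16/15

Expand the product: p(x)·q(x) = 6*x^5 + 11*x^4 - 3*x^3 - 5*x^2 - x.
∫_{-1}^{1} of each monomial x^k gives [2/(k+1) if k even, 0 if k odd]. Integrating term-by-term (or equivalently evaluating the antiderivative F(x) = x^6 + 11*x^5/5 - 3*x^4/4 - 5*x^3/3 - x^2/2 at the endpoints):
  F(1) − F(−1) = 17/60 − (-47/60) = 16/15.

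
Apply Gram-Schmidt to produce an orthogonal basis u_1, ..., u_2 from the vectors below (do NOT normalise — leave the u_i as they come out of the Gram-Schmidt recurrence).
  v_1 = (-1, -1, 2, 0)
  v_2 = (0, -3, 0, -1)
Orthogonal basis:
  u_1 = (-1, -1, 2, 0)
  u_2 = (1/2, -5/2, -1, -1)

Apply the Gram-Schmidt recurrence
  u_1 = v_1
  u_i = v_i − Σ_{j<i} ((v_i · u_j) / (u_j · u_j)) · u_j.

Step by step this gives:
  u_1 = (-1, -1, 2, 0)
  u_2 = (1/2, -5/2, -1, -1)

Orthogonality check:
  u_2 · u_1 = 0 (should be 0)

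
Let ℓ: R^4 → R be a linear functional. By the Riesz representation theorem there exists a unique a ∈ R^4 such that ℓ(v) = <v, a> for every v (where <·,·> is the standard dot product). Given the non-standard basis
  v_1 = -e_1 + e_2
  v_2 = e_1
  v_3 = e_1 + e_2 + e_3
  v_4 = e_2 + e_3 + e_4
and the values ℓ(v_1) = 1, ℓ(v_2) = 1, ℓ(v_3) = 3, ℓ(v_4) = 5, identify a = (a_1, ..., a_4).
a = (1, 2, 0, 3)

Write a = (a_1, ..., a_4) in the standard basis. For each basis vector v_i, ℓ(v_i) = <v_i, a> is a linear equation in the a_j's. Collect the n equations into a matrix system V a = ℓ, where row i of V is v_i (expressed in the standard basis). Since V is invertible (lower-triangular with 1s on the diagonal, up to permutation), solve by back-substitution:
  V =
[[-1, 1, 0, 0],
 [1, 0, 0, 0],
 [1, 1, 1, 0],
 [0, 1, 1, 1]]
  V a = (1, 1, 3, 5)
Solving gives a = (1, 2, 0, 3).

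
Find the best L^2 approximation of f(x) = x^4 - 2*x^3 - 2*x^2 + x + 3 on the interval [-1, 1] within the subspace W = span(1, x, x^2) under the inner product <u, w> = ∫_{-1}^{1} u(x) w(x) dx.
g(x) = -8*x^2/7 - x/5 + 102/35

The best approximation g ∈ W is the orthogonal projection of f onto W. Writing g = a_0 + a_1 x + a_2 x^2, the coefficients solve the normal equations G · a = b where
  G_{ij} = <φ_i, φ_j> and b_i = <f, φ_i>, with φ_0 = 1, φ_1 = x, φ_2 = x^2.
G =
  [2, 0, 2/3]
  [0, 2/3, 0]
  [2/3, 0, 2/5],
b = (76/15, -2/15, 52/35).
Solving gives a_0 = 102/35, a_1 = -1/5, a_2 = -8/7, so
  g(x) = -8*x^2/7 - x/5 + 102/35.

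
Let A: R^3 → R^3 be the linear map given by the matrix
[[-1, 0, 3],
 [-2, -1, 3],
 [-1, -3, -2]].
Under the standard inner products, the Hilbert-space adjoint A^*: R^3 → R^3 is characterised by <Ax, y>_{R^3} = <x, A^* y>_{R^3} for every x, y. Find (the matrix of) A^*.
A^* = A^T =
[[-1, -2, -1],
 [0, -1, -3],
 [3, 3, -2]]

For real matrices with standard dot products, the defining identity <Ax, y> = <x, A^* y> gives (Ax)^T y = x^T (A^*) y, i.e. x^T A^T y = x^T (A^*) y. Since this holds for all x, y, we must have A^* = A^T. Therefore
A^* =
[[-1, -2, -1],
 [0, -1, -3],
 [3, 3, -2]].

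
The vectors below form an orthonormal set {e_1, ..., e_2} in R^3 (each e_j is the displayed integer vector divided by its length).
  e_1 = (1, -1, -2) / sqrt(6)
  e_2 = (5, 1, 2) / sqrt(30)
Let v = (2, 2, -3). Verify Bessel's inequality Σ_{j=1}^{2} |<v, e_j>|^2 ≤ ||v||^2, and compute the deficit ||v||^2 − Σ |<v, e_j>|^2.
Σ |<v, e_j>|^2 = 36/5; ||v||^2 = 17; deficit = 49/5

Write each e_j = u_j / sqrt(<u_j, u_j>) where u_j is the displayed integer vector. Then <v, e_j> = <v, u_j> / sqrt(<u_j, u_j>), so |<v, e_j>|^2 = <v, u_j>^2 / <u_j, u_j>.
Coefficients: <v, e_1> = 6/sqrt(6), <v, e_2> = 6/sqrt(30).
Square and sum: Σ |<v, e_j>|^2 = 36/5.
Compute ||v||^2 = v·v = 17.
Deficit = 17 − 36/5 = 49/5 ≥ 0, confirming Bessel's inequality. (The deficit equals ||v − Σ <v,e_j> e_j||^2, the squared distance from v to span{e_j}.)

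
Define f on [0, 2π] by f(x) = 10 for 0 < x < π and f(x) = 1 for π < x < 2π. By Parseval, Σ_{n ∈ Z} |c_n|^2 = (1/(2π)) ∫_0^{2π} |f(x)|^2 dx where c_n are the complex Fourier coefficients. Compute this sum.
Σ |c_n|^2 = 101/2

Parseval equates the L^2 energy of f (normalised by 1/(2π)) with the ℓ^2 sum of its Fourier coefficients: (1/(2π)) ∫_0^{2π} |f|^2 = Σ |c_n|^2.
Compute the left side: (1/(2π)) [∫_0^π 10^2 dx + ∫_π^{2π} 1^2 dx] = (1/(2π)) · (100π + 1π) = (100 + 1)/2 = 101/2.
So Σ_{n ∈ Z} |c_n|^2 = 101/2.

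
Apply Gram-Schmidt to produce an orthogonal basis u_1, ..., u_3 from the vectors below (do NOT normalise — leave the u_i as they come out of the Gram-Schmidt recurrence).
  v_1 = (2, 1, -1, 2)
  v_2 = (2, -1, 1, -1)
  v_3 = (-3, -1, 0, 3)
Orthogonal basis:
  u_1 = (2, 1, -1, 2)
  u_2 = (2, -1, 1, -1)
  u_3 = (-18/35, -143/70, 73/70, 72/35)

Apply the Gram-Schmidt recurrence
  u_1 = v_1
  u_i = v_i − Σ_{j<i} ((v_i · u_j) / (u_j · u_j)) · u_j.

Step by step this gives:
  u_1 = (2, 1, -1, 2)
  u_2 = (2, -1, 1, -1)
  u_3 = (-18/35, -143/70, 73/70, 72/35)

Orthogonality check:
  u_2 · u_1 = 0 (should be 0)
  u_3 · u_1 = 0 (should be 0)
  u_3 · u_2 = 0 (should be 0)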